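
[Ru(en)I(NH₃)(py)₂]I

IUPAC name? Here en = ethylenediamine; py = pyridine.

ammine(ethylenediamine)iodobis(pyridine)ruthenium(II) iodide

The 1 iodide counter-ion carries a total charge of -1, so each complex ion is 1+.
Ligand charges: 1×ammine (neutral), 1×ethylenediamine (neutral), 2×pyridine (neutral), 1×iodo (-1 each); total -1. So Ru + (-1) = 1+, giving Ru = +2.
Ligands are named alphabetically: ammine before ethylenediamine before iodo before pyridine.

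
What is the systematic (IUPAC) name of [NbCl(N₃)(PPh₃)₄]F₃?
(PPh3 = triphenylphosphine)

The 3 fluoride counter-ions carry a total charge of -3, so each complex ion is 3+.
Ligand charges: 4×triphenylphosphine (neutral), 1×azido (-1 each), 1×chloro (-1 each); total -2. So Nb + (-2) = 3+, giving Nb = +5.
Ligands are named alphabetically: azido before chloro before triphenylphosphine.

azidochlorotetrakis(triphenylphosphine)niobium(V) fluoride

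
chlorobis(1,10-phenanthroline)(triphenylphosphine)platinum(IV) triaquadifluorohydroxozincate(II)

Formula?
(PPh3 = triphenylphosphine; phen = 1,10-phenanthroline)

[PtCl(phen)2(PPh3)][ZnF2(H2O)3(OH)]3

Cation [Pt…]: ligand charges -1, Pt(IV) ⇒ ion charge 3+.
Anion [Zn…]: ligand charges -3, Zn(II) ⇒ ion charge 1−.
One 3+ cation requires 3 of the 1− anion.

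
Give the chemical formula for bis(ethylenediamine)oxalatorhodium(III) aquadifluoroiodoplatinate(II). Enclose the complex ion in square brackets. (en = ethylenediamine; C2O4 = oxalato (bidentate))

Cation [Rh…]: ligand charges -2, Rh(III) ⇒ ion charge 1+.
Anion [Pt…]: ligand charges -3, Pt(II) ⇒ ion charge 1−.
One 1+ cation balances one 1− anion.

[Rh(C2O4)(en)2][PtF2(H2O)I]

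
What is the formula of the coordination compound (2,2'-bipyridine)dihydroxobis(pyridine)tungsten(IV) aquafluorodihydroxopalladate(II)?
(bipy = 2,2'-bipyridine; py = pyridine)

[W(bipy)(OH)2(py)2][PdF(H2O)(OH)2]2

Cation [W…]: ligand charges -2, W(IV) ⇒ ion charge 2+.
Anion [Pd…]: ligand charges -3, Pd(II) ⇒ ion charge 1−.
One 2+ cation requires 2 of the 1− anion.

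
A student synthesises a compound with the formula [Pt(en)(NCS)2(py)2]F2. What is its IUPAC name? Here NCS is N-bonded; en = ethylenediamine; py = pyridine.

The 2 fluoride counter-ions carry a total charge of -2, so each complex ion is 2+.
Ligand charges: 2×isothiocyanato (-1 each), 1×ethylenediamine (neutral), 2×pyridine (neutral); total -2. So Pt + (-2) = 2+, giving Pt = +4.
Ligands are named alphabetically: ethylenediamine before isothiocyanato before pyridine.

(ethylenediamine)diisothiocyanatobis(pyridine)platinum(IV) fluoride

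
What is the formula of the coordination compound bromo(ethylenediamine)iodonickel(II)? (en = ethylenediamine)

Ligands: 1 iodo (I, -1), 1 ethylenediamine (en, neutral), 1 bromo (Br, -1). Ligand charge sum = -2.
With Ni in oxidation state +2, the complex ion is [Ni...].

[NiBr(en)I]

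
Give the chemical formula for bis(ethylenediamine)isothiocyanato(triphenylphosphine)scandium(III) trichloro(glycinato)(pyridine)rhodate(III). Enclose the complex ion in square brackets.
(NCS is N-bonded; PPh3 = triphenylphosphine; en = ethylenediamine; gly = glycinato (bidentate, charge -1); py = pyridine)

Cation [Sc…]: ligand charges -1, Sc(III) ⇒ ion charge 2+.
Anion [Rh…]: ligand charges -4, Rh(III) ⇒ ion charge 1−.

[Sc(en)2(NCS)(PPh3)][RhCl3(gly)(py)]2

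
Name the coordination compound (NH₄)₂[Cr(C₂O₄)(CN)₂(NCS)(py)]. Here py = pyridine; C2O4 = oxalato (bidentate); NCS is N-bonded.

The 2 ammonium counter-ions carry a total charge of +2, so each complex ion is 2−.
Ligand charges: 2×cyano (-1 each), 1×pyridine (neutral), 1×oxalato (-2 each), 1×isothiocyanato (-1 each); total -5. So Cr + (-5) = 2−, giving Cr = +3.
Ligands are named alphabetically: cyano before isothiocyanato before oxalato before pyridine.
The complex ion is anionic, so chromium takes the -ate form chromate(III).

ammonium dicyanoisothiocyanatooxalato(pyridine)chromate(III)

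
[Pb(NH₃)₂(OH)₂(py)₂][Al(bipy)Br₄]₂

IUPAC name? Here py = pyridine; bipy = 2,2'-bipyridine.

diamminedihydroxobis(pyridine)lead(IV) (2,2'-bipyridine)tetrabromoaluminate(III)

Both ions are complex: the cation is named first with the plain metal name, the anion second with the -ate form; each ion's ligands are alphabetised independently.
Aluminium is always +3 in its complexes; the anion's ligand charges sum to -4, so the complex anion is 1−.
With 2 anions per cation, the cation must be 2×1 = 2+.
Cation: ligand charges sum to -2; for the ion to be 2+, Pb = +4.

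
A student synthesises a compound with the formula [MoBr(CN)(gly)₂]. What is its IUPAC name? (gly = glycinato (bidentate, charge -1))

bromocyanobis(glycinato)molybdenum(IV)

There is no counter-ion, so the complex is neutral overall.
Ligand charges: 1×bromo (-1 each), 1×cyano (-1 each), 2×glycinato (-1 each); total -4. So Mo + (-4) = 0, giving Mo = +4.
Ligands are named alphabetically: bromo before cyano before glycinato.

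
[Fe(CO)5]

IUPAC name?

There is no counter-ion, so the complex is neutral overall.
Ligand charges: 5×carbonyl (neutral); total 0. So Fe + (0) = 0, giving Fe = 0.

pentacarbonyliron(0)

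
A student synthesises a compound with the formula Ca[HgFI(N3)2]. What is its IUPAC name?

The 1 calcium counter-ion carries a total charge of +2, so each complex ion is 2−.
Ligand charges: 1×iodo (-1 each), 1×fluoro (-1 each), 2×azido (-1 each); total -4. So Hg + (-4) = 2−, giving Hg = +2.
The complex ion is anionic, so mercury takes the -ate form mercurate(II).

calcium diazidofluoroiodomercurate(II)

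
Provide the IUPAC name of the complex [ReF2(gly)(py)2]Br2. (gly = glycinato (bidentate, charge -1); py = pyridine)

The 2 bromide counter-ions carry a total charge of -2, so each complex ion is 2+.
Ligand charges: 2×fluoro (-1 each), 1×glycinato (-1 each), 2×pyridine (neutral); total -3. So Re + (-3) = 2+, giving Re = +5.
Ligands are named alphabetically: fluoro before glycinato before pyridine.

difluoro(glycinato)bis(pyridine)rhenium(V) bromide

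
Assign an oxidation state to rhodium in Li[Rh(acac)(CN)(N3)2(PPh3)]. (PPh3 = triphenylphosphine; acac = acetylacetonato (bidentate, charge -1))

1 lithium outside the brackets (+1 each) → the complex ion is 1−.
Ligand charges: 2×N3 = -2; 1×CN = -1; 1×PPh3 neutral; 1×acac = -1; sum -4.
Rh + (-4) = 1− ⇒ Rh is +3.

+3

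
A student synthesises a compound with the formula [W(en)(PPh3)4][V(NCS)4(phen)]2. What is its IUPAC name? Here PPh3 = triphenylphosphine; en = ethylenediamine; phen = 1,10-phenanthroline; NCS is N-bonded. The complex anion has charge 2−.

Both ions are complex: the cation is named first with the plain metal name, the anion second with the -ate form; each ion's ligands are alphabetised independently.
The complex anion is given as 2−; its ligand charges sum to -4, so V = +2.
With 2 anions per cation, the cation must be 2×2 = 4+.
Cation: ligand charges sum to 0; for the ion to be 4+, W = +4.

(ethylenediamine)tetrakis(triphenylphosphine)tungsten(IV) tetraisothiocyanato(1,10-phenanthroline)vanadate(II)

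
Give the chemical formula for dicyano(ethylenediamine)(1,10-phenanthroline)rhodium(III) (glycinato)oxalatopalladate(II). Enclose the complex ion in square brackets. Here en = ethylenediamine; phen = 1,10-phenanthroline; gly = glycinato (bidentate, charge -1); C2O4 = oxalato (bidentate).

Cation [Rh…]: ligand charges -2, Rh(III) ⇒ ion charge 1+.
Anion [Pd…]: ligand charges -3, Pd(II) ⇒ ion charge 1−.
One 1+ cation balances one 1− anion.

[Rh(CN)2(en)(phen)][Pd(C2O4)(gly)]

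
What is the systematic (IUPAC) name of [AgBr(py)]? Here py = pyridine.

There is no counter-ion, so the complex is neutral overall.
Ligand charges: 1×pyridine (neutral), 1×bromo (-1 each); total -1. So Ag + (-1) = 0, giving Ag = +1.
Ligands are named alphabetically: bromo before pyridine.

bromo(pyridine)silver(I)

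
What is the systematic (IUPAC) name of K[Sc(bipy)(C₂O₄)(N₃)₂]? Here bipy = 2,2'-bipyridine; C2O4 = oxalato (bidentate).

potassium diazido(2,2'-bipyridine)oxalatoscandate(III)

The 1 potassium counter-ion carries a total charge of +1, so each complex ion is 1−.
Ligand charges: 1×2,2'-bipyridine (neutral), 1×oxalato (-2 each), 2×azido (-1 each); total -4. So Sc + (-4) = 1−, giving Sc = +3.
The complex ion is anionic, so scandium takes the -ate form scandate(III).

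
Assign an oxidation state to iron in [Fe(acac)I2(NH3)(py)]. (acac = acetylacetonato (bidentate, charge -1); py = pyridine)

+3

No counter-ion: the bracketed complex is neutral.
Ligand charges: 1×NH3 neutral; 2×I = -2; 1×acac = -1; 1×py neutral; sum -3.
Fe + (-3) = 0 ⇒ Fe is +3.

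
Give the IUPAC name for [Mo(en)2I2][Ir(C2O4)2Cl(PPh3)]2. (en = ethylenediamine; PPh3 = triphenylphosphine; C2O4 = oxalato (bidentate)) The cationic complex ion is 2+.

bis(ethylenediamine)diiodomolybdenum(IV) chlorodioxalato(triphenylphosphine)iridate(IV)

The complex cation is given as 2+; its ligand charges sum to -2, so Mo = +4.
With 2 anions per cation, each anion must be 2/2 = 1−.
Anion: ligand charges sum to -5; for the ion to be 1−, Ir = +4.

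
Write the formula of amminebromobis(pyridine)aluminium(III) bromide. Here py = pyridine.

Ligands: 2 pyridine (py, neutral), 1 bromo (Br, -1), 1 ammine (NH3, neutral). Ligand charge sum = -1.
With Al in oxidation state +3, the complex ion is [Al...]^2+.
Charge balance with bromide (-1) requires 1 complex ion per 2 bromide.

[AlBr(NH3)(py)2]Br2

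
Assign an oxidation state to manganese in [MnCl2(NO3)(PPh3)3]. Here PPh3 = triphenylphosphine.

No counter-ion: the bracketed complex is neutral.
Ligand charges: 2×Cl = -2; 3×PPh3 neutral; 1×NO3 = -1; sum -3.
Mn + (-3) = 0 ⇒ Mn is +3.

+3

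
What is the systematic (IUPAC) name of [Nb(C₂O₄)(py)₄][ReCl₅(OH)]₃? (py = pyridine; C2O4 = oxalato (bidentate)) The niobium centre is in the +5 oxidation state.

oxalatotetrakis(pyridine)niobium(V) pentachlorohydroxorhenate(V)

Nb is given as +5; the cation's ligand charges sum to -2, so the complex cation is 3+.
With 3 anions per cation, each anion must be 3/3 = 1−.
Anion: ligand charges sum to -6; for the ion to be 1−, Re = +5.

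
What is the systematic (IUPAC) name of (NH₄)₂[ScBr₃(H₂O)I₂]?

ammonium aquatribromodiiodoscandate(III)

The 2 ammonium counter-ions carry a total charge of +2, so each complex ion is 2−.
Ligand charges: 3×bromo (-1 each), 1×aqua (neutral), 2×iodo (-1 each); total -5. So Sc + (-5) = 2−, giving Sc = +3.
The complex ion is anionic, so scandium takes the -ate form scandate(III).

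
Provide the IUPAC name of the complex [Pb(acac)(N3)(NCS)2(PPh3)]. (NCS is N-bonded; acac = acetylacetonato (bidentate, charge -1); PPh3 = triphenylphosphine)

(acetylacetonato)azidodiisothiocyanato(triphenylphosphine)lead(IV)

There is no counter-ion, so the complex is neutral overall.
Ligand charges: 2×isothiocyanato (-1 each), 1×acetylacetonato (-1 each), 1×triphenylphosphine (neutral), 1×azido (-1 each); total -4. So Pb + (-4) = 0, giving Pb = +4.
Ligands are named alphabetically: acetylacetonato before azido before isothiocyanato before triphenylphosphine.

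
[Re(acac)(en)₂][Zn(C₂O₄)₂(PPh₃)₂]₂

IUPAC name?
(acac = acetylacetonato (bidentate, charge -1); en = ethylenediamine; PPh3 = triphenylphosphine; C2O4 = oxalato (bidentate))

(acetylacetonato)bis(ethylenediamine)rhenium(V) dioxalatobis(triphenylphosphine)zincate(II)

Zinc is always +2 in its complexes; the anion's ligand charges sum to -4, so the complex anion is 2−.
With 2 anions per cation, the cation must be 2×2 = 4+.
Cation: ligand charges sum to -1; for the ion to be 4+, Re = +5.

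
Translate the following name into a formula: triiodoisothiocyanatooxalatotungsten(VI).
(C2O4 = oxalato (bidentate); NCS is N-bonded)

Ligands: 3 iodo (I, -1), 1 oxalato (C2O4, -2), 1 isothiocyanato (NCS, -1). Ligand charge sum = -6.
With W in oxidation state +6, the complex ion is [W...].

[W(C2O4)I3(NCS)]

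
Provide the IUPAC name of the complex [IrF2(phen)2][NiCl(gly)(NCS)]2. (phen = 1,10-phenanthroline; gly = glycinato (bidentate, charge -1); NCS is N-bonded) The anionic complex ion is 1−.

difluorobis(1,10-phenanthroline)iridium(IV) chloro(glycinato)isothiocyanatonickelate(II)

Both ions are complex: the cation is named first with the plain metal name, the anion second with the -ate form; each ion's ligands are alphabetised independently.
The complex anion is given as 1−; its ligand charges sum to -3, so Ni = +2.
With 2 anions per cation, the cation must be 2×1 = 2+.
Cation: ligand charges sum to -2; for the ion to be 2+, Ir = +4.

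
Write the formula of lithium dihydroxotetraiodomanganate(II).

Li4[MnI4(OH)2]

Ligands: 4 iodo (I, -1), 2 hydroxo (OH, -1). Ligand charge sum = -6.
With Mn in oxidation state +2, the complex ion is [Mn...]^4−.
Charge balance with lithium (+1) requires 1 complex ion per 4 lithium.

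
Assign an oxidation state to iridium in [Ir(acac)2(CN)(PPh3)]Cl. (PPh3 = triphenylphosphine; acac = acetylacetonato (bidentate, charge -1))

1 chloride outside the brackets (-1 each) → the complex ion is 1+.
Ligand charges: 1×CN = -1; 1×PPh3 neutral; 2×acac = -2; sum -3.
Ir + (-3) = 1+ ⇒ Ir is +4.

+4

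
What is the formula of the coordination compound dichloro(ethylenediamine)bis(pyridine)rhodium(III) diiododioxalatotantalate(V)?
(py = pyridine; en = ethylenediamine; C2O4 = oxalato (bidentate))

Cation [Rh…]: ligand charges -2, Rh(III) ⇒ ion charge 1+.
Anion [Ta…]: ligand charges -6, Ta(V) ⇒ ion charge 1−.
One 1+ cation balances one 1− anion.

[RhCl2(en)(py)2][Ta(C2O4)2I2]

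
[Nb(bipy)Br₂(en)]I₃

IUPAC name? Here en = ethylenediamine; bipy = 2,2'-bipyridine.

The 3 iodide counter-ions carry a total charge of -3, so each complex ion is 3+.
Ligand charges: 2×bromo (-1 each), 1×ethylenediamine (neutral), 1×2,2'-bipyridine (neutral); total -2. So Nb + (-2) = 3+, giving Nb = +5.
Ligands are named alphabetically: bipyridine before bromo before ethylenediamine.

(2,2'-bipyridine)dibromo(ethylenediamine)niobium(V) iodide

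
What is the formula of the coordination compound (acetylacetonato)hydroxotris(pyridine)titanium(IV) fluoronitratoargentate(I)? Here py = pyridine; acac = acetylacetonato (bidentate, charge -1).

[Ti(acac)(OH)(py)3][AgF(NO3)]2

Cation [Ti…]: ligand charges -2, Ti(IV) ⇒ ion charge 2+.
Anion [Ag…]: ligand charges -2, Ag(I) ⇒ ion charge 1−.
One 2+ cation requires 2 of the 1− anion.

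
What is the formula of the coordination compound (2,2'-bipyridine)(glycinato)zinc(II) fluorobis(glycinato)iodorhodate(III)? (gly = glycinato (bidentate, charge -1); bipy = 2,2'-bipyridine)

[Zn(bipy)(gly)][RhF(gly)2I]

Cation [Zn…]: ligand charges -1, Zn(II) ⇒ ion charge 1+.
Anion [Rh…]: ligand charges -4, Rh(III) ⇒ ion charge 1−.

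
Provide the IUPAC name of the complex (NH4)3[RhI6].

ammonium hexaiodorhodate(III)

The 3 ammonium counter-ions carry a total charge of +3, so each complex ion is 3−.
Ligand charges: 6×iodo (-1 each); total -6. So Rh + (-6) = 3−, giving Rh = +3.
The complex ion is anionic, so rhodium takes the -ate form rhodate(III).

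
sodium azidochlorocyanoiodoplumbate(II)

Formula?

Na2[PbCl(CN)I(N3)]

Ligands: 1 chloro (Cl, -1), 1 azido (N3, -1), 1 iodo (I, -1), 1 cyano (CN, -1). Ligand charge sum = -4.
With Pb in oxidation state +2, the complex ion is [Pb...]^2−.
Charge balance with sodium (+1) requires 1 complex ion per 2 sodium.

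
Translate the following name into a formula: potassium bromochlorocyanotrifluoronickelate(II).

Ligands: 1 bromo (Br, -1), 3 fluoro (F, -1), 1 cyano (CN, -1), 1 chloro (Cl, -1). Ligand charge sum = -6.
With Ni in oxidation state +2, the complex ion is [Ni...]^4−.
Charge balance with potassium (+1) requires 1 complex ion per 4 potassium.

K4[NiBrCl(CN)F3]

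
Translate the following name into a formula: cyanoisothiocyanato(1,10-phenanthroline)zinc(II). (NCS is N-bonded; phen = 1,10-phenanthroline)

Ligands: 1 cyano (CN, -1), 1 isothiocyanato (NCS, -1), 1 1,10-phenanthroline (phen, neutral). Ligand charge sum = -2.
With Zn in oxidation state +2, the complex ion is [Zn...].

[Zn(CN)(NCS)(phen)]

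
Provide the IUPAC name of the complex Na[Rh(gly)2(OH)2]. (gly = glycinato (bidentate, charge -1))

sodium bis(glycinato)dihydroxorhodate(III)

The 1 sodium counter-ion carries a total charge of +1, so each complex ion is 1−.
Ligand charges: 2×hydroxo (-1 each), 2×glycinato (-1 each); total -4. So Rh + (-4) = 1−, giving Rh = +3.
The complex ion is anionic, so rhodium takes the -ate form rhodate(III).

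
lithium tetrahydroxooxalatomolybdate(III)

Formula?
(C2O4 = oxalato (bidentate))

Ligands: 4 hydroxo (OH, -1), 1 oxalato (C2O4, -2). Ligand charge sum = -6.
With Mo in oxidation state +3, the complex ion is [Mo...]^3−.
Charge balance with lithium (+1) requires 1 complex ion per 3 lithium.

Li3[Mo(C2O4)(OH)4]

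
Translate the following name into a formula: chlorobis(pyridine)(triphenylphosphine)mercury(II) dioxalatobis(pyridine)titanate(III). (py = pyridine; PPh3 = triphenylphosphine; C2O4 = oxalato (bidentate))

[HgCl(PPh3)(py)2][Ti(C2O4)2(py)2]

Cation [Hg…]: ligand charges -1, Hg(II) ⇒ ion charge 1+.
Anion [Ti…]: ligand charges -4, Ti(III) ⇒ ion charge 1−.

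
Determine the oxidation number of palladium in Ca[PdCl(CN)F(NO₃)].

+2

1 calcium outside the brackets (+2 each) → the complex ion is 2−.
Ligand charges: 1×NO3 = -1; 1×F = -1; 1×CN = -1; 1×Cl = -1; sum -4.
Pd + (-4) = 2− ⇒ Pd is +2.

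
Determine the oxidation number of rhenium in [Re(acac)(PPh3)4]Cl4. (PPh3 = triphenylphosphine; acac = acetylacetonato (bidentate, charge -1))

4 chloride outside the brackets (-1 each) → the complex ion is 4+.
Ligand charges: 4×PPh3 neutral; 1×acac = -1; sum -1.
Re + (-1) = 4+ ⇒ Re is +5.

+5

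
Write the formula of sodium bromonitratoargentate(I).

Ligands: 1 bromo (Br, -1), 1 nitrato (NO3, -1). Ligand charge sum = -2.
Charge balance with sodium (+1) requires 1 complex ion per 1 sodium.

Na[AgBr(NO3)]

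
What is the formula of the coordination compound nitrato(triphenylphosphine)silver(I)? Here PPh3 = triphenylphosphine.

[Ag(NO3)(PPh3)]

Ligands: 1 nitrato (NO3, -1), 1 triphenylphosphine (PPh3, neutral). Ligand charge sum = -1.
With Ag in oxidation state +1, the complex ion is [Ag...].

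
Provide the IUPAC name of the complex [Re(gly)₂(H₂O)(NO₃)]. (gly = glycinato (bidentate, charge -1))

There is no counter-ion, so the complex is neutral overall.
Ligand charges: 2×glycinato (-1 each), 1×aqua (neutral), 1×nitrato (-1 each); total -3. So Re + (-3) = 0, giving Re = +3.
Ligands are named alphabetically: aqua before glycinato before nitrato.

aquabis(glycinato)nitratorhenium(III)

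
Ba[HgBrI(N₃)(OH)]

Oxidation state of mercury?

1 barium outside the brackets (+2 each) → the complex ion is 2−.
Ligand charges: 1×Br = -1; 1×I = -1; 1×OH = -1; 1×N3 = -1; sum -4.
Hg + (-4) = 2− ⇒ Hg is +2.

+2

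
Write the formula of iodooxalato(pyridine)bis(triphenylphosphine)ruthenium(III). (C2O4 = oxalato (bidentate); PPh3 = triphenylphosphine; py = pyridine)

[Ru(C2O4)I(PPh3)2(py)]

Ligands: 1 oxalato (C2O4, -2), 2 triphenylphosphine (PPh3, neutral), 1 iodo (I, -1), 1 pyridine (py, neutral). Ligand charge sum = -3.
With Ru in oxidation state +3, the complex ion is [Ru...].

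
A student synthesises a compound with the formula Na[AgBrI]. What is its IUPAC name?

The 1 sodium counter-ion carries a total charge of +1, so each complex ion is 1−.
Ligand charges: 1×iodo (-1 each), 1×bromo (-1 each); total -2. So Ag + (-2) = 1−, giving Ag = +1.
Ligands are named alphabetically: bromo before iodo.
The complex ion is anionic, so silver takes the -ate form argentate(I).

sodium bromoiodoargentate(I)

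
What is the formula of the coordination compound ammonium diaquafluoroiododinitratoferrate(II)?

(NH4)2[FeF(H2O)2I(NO3)2]

Ligands: 1 fluoro (F, -1), 2 nitrato (NO3, -1), 2 aqua (H2O, neutral), 1 iodo (I, -1). Ligand charge sum = -4.
With Fe in oxidation state +2, the complex ion is [Fe...]^2−.
Charge balance with ammonium (+1) requires 1 complex ion per 2 ammonium.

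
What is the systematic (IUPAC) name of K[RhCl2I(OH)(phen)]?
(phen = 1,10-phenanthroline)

potassium dichlorohydroxoiodo(1,10-phenanthroline)rhodate(III)

The 1 potassium counter-ion carries a total charge of +1, so each complex ion is 1−.
Ligand charges: 1×iodo (-1 each), 1×1,10-phenanthroline (neutral), 2×chloro (-1 each), 1×hydroxo (-1 each); total -4. So Rh + (-4) = 1−, giving Rh = +3.
Ligands are named alphabetically: chloro before hydroxo before iodo before phenanthroline.
The complex ion is anionic, so rhodium takes the -ate form rhodate(III).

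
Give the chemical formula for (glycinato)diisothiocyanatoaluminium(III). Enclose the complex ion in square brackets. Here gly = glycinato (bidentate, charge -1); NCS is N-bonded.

Ligands: 1 glycinato (gly, -1), 2 isothiocyanato (NCS, -1). Ligand charge sum = -3.
With Al in oxidation state +3, the complex ion is [Al...].

[Al(gly)(NCS)2]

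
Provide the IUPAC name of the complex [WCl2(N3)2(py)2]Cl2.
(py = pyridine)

The 2 chloride counter-ions carry a total charge of -2, so each complex ion is 2+.
Ligand charges: 2×pyridine (neutral), 2×azido (-1 each), 2×chloro (-1 each); total -4. So W + (-4) = 2+, giving W = +6.
Ligands are named alphabetically: azido before chloro before pyridine.

diazidodichlorobis(pyridine)tungsten(VI) chloride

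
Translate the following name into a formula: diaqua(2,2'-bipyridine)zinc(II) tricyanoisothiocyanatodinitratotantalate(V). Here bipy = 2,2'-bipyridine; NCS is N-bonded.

Cation [Zn…]: ligand charges 0, Zn(II) ⇒ ion charge 2+.
Anion [Ta…]: ligand charges -6, Ta(V) ⇒ ion charge 1−.

[Zn(bipy)(H2O)2][Ta(CN)3(NCS)(NO3)2]2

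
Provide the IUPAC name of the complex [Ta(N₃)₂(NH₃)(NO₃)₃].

amminediazidotrinitratotantalum(V)

There is no counter-ion, so the complex is neutral overall.
Ligand charges: 2×azido (-1 each), 1×ammine (neutral), 3×nitrato (-1 each); total -5. So Ta + (-5) = 0, giving Ta = +5.
Ligands are named alphabetically: ammine before azido before nitrato.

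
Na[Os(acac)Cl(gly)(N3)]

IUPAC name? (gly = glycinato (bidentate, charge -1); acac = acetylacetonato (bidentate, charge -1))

sodium (acetylacetonato)azidochloro(glycinato)osmate(III)

The 1 sodium counter-ion carries a total charge of +1, so each complex ion is 1−.
Ligand charges: 1×azido (-1 each), 1×glycinato (-1 each), 1×chloro (-1 each), 1×acetylacetonato (-1 each); total -4. So Os + (-4) = 1−, giving Os = +3.
Ligands are named alphabetically: acetylacetonato before azido before chloro before glycinato.
The complex ion is anionic, so osmium takes the -ate form osmate(III).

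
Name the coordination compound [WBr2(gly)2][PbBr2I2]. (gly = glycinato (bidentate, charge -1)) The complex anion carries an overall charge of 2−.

dibromobis(glycinato)tungsten(VI) dibromodiiodoplumbate(II)

Both ions are complex: the cation is named first with the plain metal name, the anion second with the -ate form; each ion's ligands are alphabetised independently.
The complex anion is given as 2−; its ligand charges sum to -4, so Pb = +2.
A 1:1 salt means the cation carries the equal and opposite charge, 2+.
Cation: ligand charges sum to -4; for the ion to be 2+, W = +6.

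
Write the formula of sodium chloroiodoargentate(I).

Ligands: 1 chloro (Cl, -1), 1 iodo (I, -1). Ligand charge sum = -2.
With Ag in oxidation state +1, the complex ion is [Ag...]^1−.
Charge balance with sodium (+1) requires 1 complex ion per 1 sodium.

Na[AgClI]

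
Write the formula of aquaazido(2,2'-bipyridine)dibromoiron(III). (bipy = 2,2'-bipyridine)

Ligands: 1 azido (N3, -1), 2 bromo (Br, -1), 1 2,2'-bipyridine (bipy, neutral), 1 aqua (H2O, neutral). Ligand charge sum = -3.
With Fe in oxidation state +3, the complex ion is [Fe...].

[Fe(bipy)Br2(H2O)(N3)]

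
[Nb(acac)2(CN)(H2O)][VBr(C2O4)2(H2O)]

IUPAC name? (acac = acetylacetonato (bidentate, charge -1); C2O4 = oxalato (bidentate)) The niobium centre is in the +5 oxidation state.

Nb is given as +5; the cation's ligand charges sum to -3, so the complex cation is 2+.
A 1:1 salt means the anion carries the equal and opposite charge, 2−.
Anion: ligand charges sum to -5; for the ion to be 2−, V = +3.

bis(acetylacetonato)aquacyanoniobium(V) aquabromodioxalatovanadate(III)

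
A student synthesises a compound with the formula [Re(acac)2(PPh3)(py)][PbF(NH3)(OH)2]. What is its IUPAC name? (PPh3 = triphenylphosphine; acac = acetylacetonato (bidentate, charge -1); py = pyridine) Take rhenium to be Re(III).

bis(acetylacetonato)(pyridine)(triphenylphosphine)rhenium(III) amminefluorodihydroxoplumbate(II)

Both ions are complex: the cation is named first with the plain metal name, the anion second with the -ate form; each ion's ligands are alphabetised independently.
Re is given as +3; the cation's ligand charges sum to -2, so the complex cation is 1+.
A 1:1 salt means the anion carries the equal and opposite charge, 1−.
Anion: ligand charges sum to -3; for the ion to be 1−, Pb = +2.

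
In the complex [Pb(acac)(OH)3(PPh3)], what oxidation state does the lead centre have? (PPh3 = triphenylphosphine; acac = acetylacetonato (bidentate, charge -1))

+4

No counter-ion: the bracketed complex is neutral.
Ligand charges: 1×PPh3 neutral; 3×OH = -3; 1×acac = -1; sum -4.
Pb + (-4) = 0 ⇒ Pb is +4.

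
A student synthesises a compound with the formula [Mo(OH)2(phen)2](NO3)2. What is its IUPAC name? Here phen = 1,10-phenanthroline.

dihydroxobis(1,10-phenanthroline)molybdenum(IV) nitrate

The 2 nitrate counter-ions carry a total charge of -2, so each complex ion is 2+.
Ligand charges: 2×1,10-phenanthroline (neutral), 2×hydroxo (-1 each); total -2. So Mo + (-2) = 2+, giving Mo = +4.
Ligands are named alphabetically: hydroxo before phenanthroline.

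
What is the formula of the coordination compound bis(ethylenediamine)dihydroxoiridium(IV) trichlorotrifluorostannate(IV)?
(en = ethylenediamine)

[Ir(en)2(OH)2][SnCl3F3]

Cation [Ir…]: ligand charges -2, Ir(IV) ⇒ ion charge 2+.
Anion [Sn…]: ligand charges -6, Sn(IV) ⇒ ion charge 2−.
One 2+ cation balances one 2− anion.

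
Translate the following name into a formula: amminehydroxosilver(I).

Ligands: 1 ammine (NH3, neutral), 1 hydroxo (OH, -1). Ligand charge sum = -1.
With Ag in oxidation state +1, the complex ion is [Ag...].

[Ag(NH3)(OH)]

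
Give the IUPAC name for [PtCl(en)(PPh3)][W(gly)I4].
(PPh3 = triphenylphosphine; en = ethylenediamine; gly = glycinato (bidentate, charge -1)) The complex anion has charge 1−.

Both ions are complex: the cation is named first with the plain metal name, the anion second with the -ate form; each ion's ligands are alphabetised independently.
The complex anion is given as 1−; its ligand charges sum to -5, so W = +4.
A 1:1 salt means the cation carries the equal and opposite charge, 1+.
Cation: ligand charges sum to -1; for the ion to be 1+, Pt = +2.

chloro(ethylenediamine)(triphenylphosphine)platinum(II) (glycinato)tetraiodotungstate(IV)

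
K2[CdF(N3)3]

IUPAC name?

potassium triazidofluorocadmate(II)

The 2 potassium counter-ions carry a total charge of +2, so each complex ion is 2−.
Ligand charges: 1×fluoro (-1 each), 3×azido (-1 each); total -4. So Cd + (-4) = 2−, giving Cd = +2.
Ligands are named alphabetically: azido before fluoro.
The complex ion is anionic, so cadmium takes the -ate form cadmate(II).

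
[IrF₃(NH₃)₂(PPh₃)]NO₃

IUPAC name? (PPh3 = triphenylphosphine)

diamminetrifluoro(triphenylphosphine)iridium(IV) nitrate

The 1 nitrate counter-ion carries a total charge of -1, so each complex ion is 1+.
Ligand charges: 1×triphenylphosphine (neutral), 3×fluoro (-1 each), 2×ammine (neutral); total -3. So Ir + (-3) = 1+, giving Ir = +4.
Ligands are named alphabetically: ammine before fluoro before triphenylphosphine.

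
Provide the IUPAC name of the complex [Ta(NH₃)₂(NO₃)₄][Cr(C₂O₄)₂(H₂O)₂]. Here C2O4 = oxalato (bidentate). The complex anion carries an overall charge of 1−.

diamminetetranitratotantalum(V) diaquadioxalatochromate(III)

Both ions are complex: the cation is named first with the plain metal name, the anion second with the -ate form; each ion's ligands are alphabetised independently.
The complex anion is given as 1−; its ligand charges sum to -4, so Cr = +3.
A 1:1 salt means the cation carries the equal and opposite charge, 1+.
Cation: ligand charges sum to -4; for the ion to be 1+, Ta = +5.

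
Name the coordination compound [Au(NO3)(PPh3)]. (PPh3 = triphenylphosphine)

nitrato(triphenylphosphine)gold(I)

There is no counter-ion, so the complex is neutral overall.
Ligand charges: 1×triphenylphosphine (neutral), 1×nitrato (-1 each); total -1. So Au + (-1) = 0, giving Au = +1.
Ligands are named alphabetically: nitrato before triphenylphosphine.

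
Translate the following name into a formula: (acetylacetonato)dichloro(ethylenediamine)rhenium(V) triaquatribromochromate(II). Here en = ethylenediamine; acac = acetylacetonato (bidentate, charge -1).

[Re(acac)Cl2(en)][CrBr3(H2O)3]2

Cation [Re…]: ligand charges -3, Re(V) ⇒ ion charge 2+.
Anion [Cr…]: ligand charges -3, Cr(II) ⇒ ion charge 1−.
One 2+ cation requires 2 of the 1− anion.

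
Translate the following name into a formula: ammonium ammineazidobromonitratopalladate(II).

Ligands: 1 ammine (NH3, neutral), 1 bromo (Br, -1), 1 azido (N3, -1), 1 nitrato (NO3, -1). Ligand charge sum = -3.
Charge balance with ammonium (+1) requires 1 complex ion per 1 ammonium.

NH4[PdBr(N3)(NH3)(NO3)]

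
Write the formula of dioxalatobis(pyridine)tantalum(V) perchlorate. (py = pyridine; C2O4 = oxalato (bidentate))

Ligands: 2 pyridine (py, neutral), 2 oxalato (C2O4, -2). Ligand charge sum = -4.
Charge balance with perchlorate (-1) requires 1 complex ion per 1 perchlorate.

[Ta(C2O4)2(py)2]ClO4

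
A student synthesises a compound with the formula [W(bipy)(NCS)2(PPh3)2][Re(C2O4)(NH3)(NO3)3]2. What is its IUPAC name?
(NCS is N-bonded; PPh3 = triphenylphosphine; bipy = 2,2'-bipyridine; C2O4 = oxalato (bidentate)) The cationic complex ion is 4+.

(2,2'-bipyridine)diisothiocyanatobis(triphenylphosphine)tungsten(VI) amminetrinitratooxalatorhenate(III)

Both ions are complex: the cation is named first with the plain metal name, the anion second with the -ate form; each ion's ligands are alphabetised independently.
The complex cation is given as 4+; its ligand charges sum to -2, so W = +6.
With 2 anions per cation, each anion must be 4/2 = 2−.
Anion: ligand charges sum to -5; for the ion to be 2−, Re = +3.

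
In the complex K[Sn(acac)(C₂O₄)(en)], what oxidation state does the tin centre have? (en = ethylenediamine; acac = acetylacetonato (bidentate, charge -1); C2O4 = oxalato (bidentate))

+2

1 potassium outside the brackets (+1 each) → the complex ion is 1−.
Ligand charges: 1×en neutral; 1×acac = -1; 1×C2O4 = -2; sum -3.
Sn + (-3) = 1− ⇒ Sn is +2.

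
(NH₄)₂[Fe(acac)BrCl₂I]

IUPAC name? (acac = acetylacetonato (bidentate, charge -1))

The 2 ammonium counter-ions carry a total charge of +2, so each complex ion is 2−.
Ligand charges: 2×chloro (-1 each), 1×acetylacetonato (-1 each), 1×iodo (-1 each), 1×bromo (-1 each); total -5. So Fe + (-5) = 2−, giving Fe = +3.
Ligands are named alphabetically: acetylacetonato before bromo before chloro before iodo.
The complex ion is anionic, so iron takes the -ate form ferrate(III).

ammonium (acetylacetonato)bromodichloroiodoferrate(III)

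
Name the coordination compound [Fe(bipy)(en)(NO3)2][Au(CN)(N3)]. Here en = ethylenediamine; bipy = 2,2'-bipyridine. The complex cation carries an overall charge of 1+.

The complex cation is given as 1+; its ligand charges sum to -2, so Fe = +3.
A 1:1 salt means the anion carries the equal and opposite charge, 1−.
Anion: ligand charges sum to -2; for the ion to be 1−, Au = +1.

(2,2'-bipyridine)(ethylenediamine)dinitratoiron(III) azidocyanoaurate(I)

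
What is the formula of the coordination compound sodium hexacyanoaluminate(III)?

Ligands: 6 cyano (CN, -1). Ligand charge sum = -6.
Charge balance with sodium (+1) requires 1 complex ion per 3 sodium.

Na3[Al(CN)6]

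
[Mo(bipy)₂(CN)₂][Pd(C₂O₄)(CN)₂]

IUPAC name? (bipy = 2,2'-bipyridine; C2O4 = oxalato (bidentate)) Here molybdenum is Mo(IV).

bis(2,2'-bipyridine)dicyanomolybdenum(IV) dicyanooxalatopalladate(II)

Mo is given as +4; the cation's ligand charges sum to -2, so the complex cation is 2+.
A 1:1 salt means the anion carries the equal and opposite charge, 2−.
Anion: ligand charges sum to -4; for the ion to be 2−, Pd = +2.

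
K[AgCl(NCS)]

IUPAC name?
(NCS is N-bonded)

potassium chloroisothiocyanatoargentate(I)

The 1 potassium counter-ion carries a total charge of +1, so each complex ion is 1−.
Ligand charges: 1×isothiocyanato (-1 each), 1×chloro (-1 each); total -2. So Ag + (-2) = 1−, giving Ag = +1.
Ligands are named alphabetically: chloro before isothiocyanato.
The complex ion is anionic, so silver takes the -ate form argentate(I).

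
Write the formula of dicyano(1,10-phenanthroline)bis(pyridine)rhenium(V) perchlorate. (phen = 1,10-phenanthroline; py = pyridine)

[Re(CN)2(phen)(py)2](ClO4)3

Ligands: 2 cyano (CN, -1), 1 1,10-phenanthroline (phen, neutral), 2 pyridine (py, neutral). Ligand charge sum = -2.
With Re in oxidation state +5, the complex ion is [Re...]^3+.
Charge balance with perchlorate (-1) requires 1 complex ion per 3 perchlorate.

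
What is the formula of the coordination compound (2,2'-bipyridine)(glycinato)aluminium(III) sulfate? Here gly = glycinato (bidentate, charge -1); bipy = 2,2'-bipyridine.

[Al(bipy)(gly)]SO4

Ligands: 1 glycinato (gly, -1), 1 2,2'-bipyridine (bipy, neutral). Ligand charge sum = -1.
With Al in oxidation state +3, the complex ion is [Al...]^2+.
Charge balance with sulfate (-2) requires 1 complex ion per 1 sulfate.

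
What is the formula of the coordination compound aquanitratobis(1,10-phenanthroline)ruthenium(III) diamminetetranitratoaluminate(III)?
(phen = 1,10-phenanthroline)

Cation [Ru…]: ligand charges -1, Ru(III) ⇒ ion charge 2+.
Anion [Al…]: ligand charges -4, Al(III) ⇒ ion charge 1−.
One 2+ cation requires 2 of the 1− anion.

[Ru(H2O)(NO3)(phen)2][Al(NH3)2(NO3)4]2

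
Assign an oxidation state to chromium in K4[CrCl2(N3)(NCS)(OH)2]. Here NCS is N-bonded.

+2

4 potassium outside the brackets (+1 each) → the complex ion is 4−.
Ligand charges: 2×OH = -2; 1×N3 = -1; 1×NCS = -1; 2×Cl = -2; sum -6.
Cr + (-6) = 4− ⇒ Cr is +2.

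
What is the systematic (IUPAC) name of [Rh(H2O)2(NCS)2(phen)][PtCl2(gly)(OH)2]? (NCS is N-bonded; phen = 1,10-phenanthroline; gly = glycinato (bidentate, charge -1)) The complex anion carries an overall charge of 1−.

Both ions are complex: the cation is named first with the plain metal name, the anion second with the -ate form; each ion's ligands are alphabetised independently.
The complex anion is given as 1−; its ligand charges sum to -5, so Pt = +4.
A 1:1 salt means the cation carries the equal and opposite charge, 1+.
Cation: ligand charges sum to -2; for the ion to be 1+, Rh = +3.

diaquadiisothiocyanato(1,10-phenanthroline)rhodium(III) dichloro(glycinato)dihydroxoplatinate(IV)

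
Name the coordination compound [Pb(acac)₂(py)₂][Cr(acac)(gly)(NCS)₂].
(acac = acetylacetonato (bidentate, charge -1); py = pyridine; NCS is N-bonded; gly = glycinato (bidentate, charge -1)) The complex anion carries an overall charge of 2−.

bis(acetylacetonato)bis(pyridine)lead(IV) (acetylacetonato)(glycinato)diisothiocyanatochromate(II)

Both ions are complex: the cation is named first with the plain metal name, the anion second with the -ate form; each ion's ligands are alphabetised independently.
The complex anion is given as 2−; its ligand charges sum to -4, so Cr = +2.
A 1:1 salt means the cation carries the equal and opposite charge, 2+.
Cation: ligand charges sum to -2; for the ion to be 2+, Pb = +4.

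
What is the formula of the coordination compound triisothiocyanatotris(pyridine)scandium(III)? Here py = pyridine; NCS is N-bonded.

Ligands: 3 pyridine (py, neutral), 3 isothiocyanato (NCS, -1). Ligand charge sum = -3.
With Sc in oxidation state +3, the complex ion is [Sc...].

[Sc(NCS)3(py)3]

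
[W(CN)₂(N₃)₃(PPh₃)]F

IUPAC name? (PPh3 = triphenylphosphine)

triazidodicyano(triphenylphosphine)tungsten(VI) fluoride

The 1 fluoride counter-ion carries a total charge of -1, so each complex ion is 1+.
Ligand charges: 3×azido (-1 each), 1×triphenylphosphine (neutral), 2×cyano (-1 each); total -5. So W + (-5) = 1+, giving W = +6.
Ligands are named alphabetically: azido before cyano before triphenylphosphine.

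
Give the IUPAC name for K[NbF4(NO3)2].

potassium tetrafluorodinitratoniobate(V)

The 1 potassium counter-ion carries a total charge of +1, so each complex ion is 1−.
Ligand charges: 4×fluoro (-1 each), 2×nitrato (-1 each); total -6. So Nb + (-6) = 1−, giving Nb = +5.
Ligands are named alphabetically: fluoro before nitrato.
The complex ion is anionic, so niobium takes the -ate form niobate(V).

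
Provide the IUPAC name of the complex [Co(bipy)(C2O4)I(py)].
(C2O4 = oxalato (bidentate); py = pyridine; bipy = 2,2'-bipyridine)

(2,2'-bipyridine)iodooxalato(pyridine)cobalt(III)

There is no counter-ion, so the complex is neutral overall.
Ligand charges: 1×oxalato (-2 each), 1×iodo (-1 each), 1×pyridine (neutral), 1×2,2'-bipyridine (neutral); total -3. So Co + (-3) = 0, giving Co = +3.
Ligands are named alphabetically: bipyridine before iodo before oxalato before pyridine.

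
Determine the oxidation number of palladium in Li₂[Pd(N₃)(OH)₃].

+2

2 lithium outside the brackets (+1 each) → the complex ion is 2−.
Ligand charges: 3×OH = -3; 1×N3 = -1; sum -4.
Pd + (-4) = 2− ⇒ Pd is +2.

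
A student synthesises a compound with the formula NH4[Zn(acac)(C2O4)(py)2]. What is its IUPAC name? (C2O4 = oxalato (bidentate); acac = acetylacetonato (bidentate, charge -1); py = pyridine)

The 1 ammonium counter-ion carries a total charge of +1, so each complex ion is 1−.
Ligand charges: 1×oxalato (-2 each), 1×acetylacetonato (-1 each), 2×pyridine (neutral); total -3. So Zn + (-3) = 1−, giving Zn = +2.
Ligands are named alphabetically: acetylacetonato before oxalato before pyridine.
The complex ion is anionic, so zinc takes the -ate form zincate(II).

ammonium (acetylacetonato)oxalatobis(pyridine)zincate(II)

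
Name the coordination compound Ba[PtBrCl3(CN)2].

barium bromotrichlorodicyanoplatinate(IV)

The 1 barium counter-ion carries a total charge of +2, so each complex ion is 2−.
Ligand charges: 1×bromo (-1 each), 3×chloro (-1 each), 2×cyano (-1 each); total -6. So Pt + (-6) = 2−, giving Pt = +4.
The complex ion is anionic, so platinum takes the -ate form platinate(IV).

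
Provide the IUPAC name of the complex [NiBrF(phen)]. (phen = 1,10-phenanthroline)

bromofluoro(1,10-phenanthroline)nickel(II)

There is no counter-ion, so the complex is neutral overall.
Ligand charges: 1×bromo (-1 each), 1×fluoro (-1 each), 1×1,10-phenanthroline (neutral); total -2. So Ni + (-2) = 0, giving Ni = +2.
Ligands are named alphabetically: bromo before fluoro before phenanthroline.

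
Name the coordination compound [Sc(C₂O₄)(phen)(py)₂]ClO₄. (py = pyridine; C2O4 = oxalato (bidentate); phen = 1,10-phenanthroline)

oxalato(1,10-phenanthroline)bis(pyridine)scandium(III) perchlorate

The 1 perchlorate counter-ion carries a total charge of -1, so each complex ion is 1+.
Ligand charges: 2×pyridine (neutral), 1×oxalato (-2 each), 1×1,10-phenanthroline (neutral); total -2. So Sc + (-2) = 1+, giving Sc = +3.
Ligands are named alphabetically: oxalato before phenanthroline before pyridine.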